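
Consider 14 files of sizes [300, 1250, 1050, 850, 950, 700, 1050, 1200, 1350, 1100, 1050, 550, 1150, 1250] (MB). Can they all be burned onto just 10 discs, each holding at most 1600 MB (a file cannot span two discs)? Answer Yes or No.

No

Total = 13800 MB; ⌈13800/1600⌉ = 9.
11 files each exceed half the capacity and cannot share a disc, forcing at least 11 discs.
At least 11 discs are required, but only 10 are allowed.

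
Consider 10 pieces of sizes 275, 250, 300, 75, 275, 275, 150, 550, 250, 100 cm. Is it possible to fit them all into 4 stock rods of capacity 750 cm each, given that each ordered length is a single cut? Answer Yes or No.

A valid assignment using 4 stock rods:
  stock rod 1: 550 + 150 = 700
  stock rod 2: 300 + 275 + 100 + 75 = 750
  stock rod 3: 275 + 275 = 550
  stock rod 4: 250 + 250 = 500
Every load is within 750 cm, so 4 stock rods suffice.

Yes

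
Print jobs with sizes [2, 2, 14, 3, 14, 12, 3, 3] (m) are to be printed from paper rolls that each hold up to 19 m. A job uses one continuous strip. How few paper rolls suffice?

3

Total = 14 + 14 + 12 + 3 + 3 + 3 + 2 + 2 = 53 m.
Lower bound: ⌈53/19⌉ = 3 paper rolls.
A packing using 3 paper rolls:
  roll 1: 14 + 3 + 2 = 19
  roll 2: 14 + 3 + 2 = 19
  roll 3: 12 + 3 = 15
This matches the lower bound, so 3 is optimal.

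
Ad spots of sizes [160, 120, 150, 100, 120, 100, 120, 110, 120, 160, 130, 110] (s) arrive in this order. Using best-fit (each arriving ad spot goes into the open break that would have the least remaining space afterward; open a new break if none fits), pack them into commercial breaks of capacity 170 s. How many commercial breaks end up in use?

12

  160 → break 1 (new)  [load 160/170]
  120 → break 2 (new)  [load 120/170]
  150 → break 3 (new)  [load 150/170]
  100 → break 4 (new)  [load 100/170]
  120 → break 5 (new)  [load 120/170]
  100 → break 6 (new)  [load 100/170]
  120 → break 7 (new)  [load 120/170]
  110 → break 8 (new)  [load 110/170]
  120 → break 9 (new)  [load 120/170]
  160 → break 10 (new)  [load 160/170]
  130 → break 11 (new)  [load 130/170]
  110 → break 12 (new)  [load 110/170]
12 commercial breaks opened.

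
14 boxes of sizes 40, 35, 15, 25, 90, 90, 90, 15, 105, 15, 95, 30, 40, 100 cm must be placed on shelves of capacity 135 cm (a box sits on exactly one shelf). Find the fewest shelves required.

Total = 105 + 100 + 95 + 90 + 90 + 90 + 40 + 40 + 35 + 30 + 25 + 15 + 15 + 15 = 785 cm.
Lower bound: ⌈785/135⌉ = 6 shelves.
A packing using 6 shelves:
  shelf 1: 105 + 30 = 135
  shelf 2: 100 + 35 = 135
  shelf 3: 95 + 40 = 135
  shelf 4: 90 + 40 = 130
  shelf 5: 90 + 25 + 15 = 130
  shelf 6: 90 + 15 + 15 = 120
This matches the lower bound, so 6 is optimal.

6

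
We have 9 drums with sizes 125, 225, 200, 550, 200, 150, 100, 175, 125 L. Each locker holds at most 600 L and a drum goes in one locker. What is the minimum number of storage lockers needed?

Total = 550 + 225 + 200 + 200 + 175 + 150 + 125 + 125 + 100 = 1850 L.
Lower bound: ⌈1850/600⌉ = 4 storage lockers.
A packing using 4 storage lockers:
  locker 1: 550 = 550
  locker 2: 225 + 200 + 175 = 600
  locker 3: 200 + 150 + 125 + 125 = 600
  locker 4: 100 = 100
This matches the lower bound, so 4 is optimal.

4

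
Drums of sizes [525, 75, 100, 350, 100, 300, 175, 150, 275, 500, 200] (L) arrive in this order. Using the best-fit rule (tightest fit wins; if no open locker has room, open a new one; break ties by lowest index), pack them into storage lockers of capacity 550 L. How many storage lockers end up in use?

  525 → locker 1 (new)  [load 525/550]
  75 → locker 2 (new)  [load 75/550]
  100 → locker 2  [load 175/550]
  350 → locker 2  [load 525/550]
  100 → locker 3 (new)  [load 100/550]
  300 → locker 3  [load 400/550]
  175 → locker 4 (new)  [load 175/550]
  150 → locker 3  [load 550/550]
  275 → locker 4  [load 450/550]
  500 → locker 5 (new)  [load 500/550]
  200 → locker 6 (new)  [load 200/550]
6 storage lockers opened.

6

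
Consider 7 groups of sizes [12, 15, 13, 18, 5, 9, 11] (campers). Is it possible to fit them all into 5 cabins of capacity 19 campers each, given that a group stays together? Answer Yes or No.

Total = 83 campers; ⌈83/19⌉ = 5.
The bound of 5 does not rule out 5, but exhaustive search shows no assignment into 5 cabins of capacity 19 campers exists — the minimum is 6.

No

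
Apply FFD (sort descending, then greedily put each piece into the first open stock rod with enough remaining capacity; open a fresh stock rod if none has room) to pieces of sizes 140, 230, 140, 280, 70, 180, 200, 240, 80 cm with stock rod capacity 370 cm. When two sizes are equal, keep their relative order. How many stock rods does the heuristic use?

5

Sorted descending: 280, 240, 230, 200, 180, 140, 140, 80, 70.
  280 → stock rod 1 (new)  [load 280/370]
  240 → stock rod 2 (new)  [load 240/370]
  230 → stock rod 3 (new)  [load 230/370]
  200 → stock rod 4 (new)  [load 200/370]
  180 → stock rod 5 (new)  [load 180/370]
  140 → stock rod 3  [load 370/370]
  140 → stock rod 4  [load 340/370]
  80 → stock rod 1  [load 360/370]
  70 → stock rod 2  [load 310/370]
5 stock rods opened.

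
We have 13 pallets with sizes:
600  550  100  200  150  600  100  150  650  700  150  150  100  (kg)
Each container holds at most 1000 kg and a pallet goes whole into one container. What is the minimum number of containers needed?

5

Total = 700 + 650 + 600 + 600 + 550 + 200 + 150 + 150 + 150 + 150 + 100 + 100 + 100 = 4200 kg.
Lower bound: ⌈4200/1000⌉ = 5 containers.
A packing using 5 containers:
  container 1: 700 + 200 + 100 = 1000
  container 2: 650 + 150 + 150 = 950
  container 3: 600 + 150 + 150 + 100 = 1000
  container 4: 600 + 100 = 700
  container 5: 550 = 550
This matches the lower bound, so 5 is optimal.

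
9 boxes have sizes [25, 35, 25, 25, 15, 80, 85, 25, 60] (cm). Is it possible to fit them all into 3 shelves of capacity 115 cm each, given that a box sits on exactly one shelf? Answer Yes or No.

No

Total = 375 cm; ⌈375/115⌉ = 4.
At least 4 shelves are required, but only 3 are allowed.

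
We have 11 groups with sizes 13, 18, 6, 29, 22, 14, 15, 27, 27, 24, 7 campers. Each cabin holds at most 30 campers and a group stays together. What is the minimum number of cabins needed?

Total = 29 + 27 + 27 + 24 + 22 + 18 + 15 + 14 + 13 + 7 + 6 = 202 campers.
Lower bound: ⌈202/30⌉ = 7 cabins.
A packing using 8 cabins:
  cabin 1: 29 = 29
  cabin 2: 27 = 27
  cabin 3: 27 = 27
  cabin 4: 24 + 6 = 30
  cabin 5: 22 + 7 = 29
  cabin 6: 18 = 18
  cabin 7: 15 + 14 = 29
  cabin 8: 13 = 13
No arrangement into 7 cabins stays within capacity, so 8 is optimal.

8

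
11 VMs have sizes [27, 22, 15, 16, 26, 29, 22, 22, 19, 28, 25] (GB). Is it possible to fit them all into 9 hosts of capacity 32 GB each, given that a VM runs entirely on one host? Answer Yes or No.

No

Total = 251 GB; ⌈251/32⌉ = 8.
9 VMs each exceed half the capacity and cannot share a host, forcing at least 9 hosts.
The bound of 9 does not rule out 9, but exhaustive search shows no assignment into 9 hosts of capacity 32 GB exists — the minimum is 10.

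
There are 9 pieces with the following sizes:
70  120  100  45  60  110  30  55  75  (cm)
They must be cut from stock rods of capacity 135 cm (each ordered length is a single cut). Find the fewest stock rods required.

6

Total = 120 + 110 + 100 + 75 + 70 + 60 + 55 + 45 + 30 = 665 cm.
Lower bound: ⌈665/135⌉ = 5 stock rods.
A packing using 6 stock rods:
  stock rod 1: 120 = 120
  stock rod 2: 110 = 110
  stock rod 3: 100 + 30 = 130
  stock rod 4: 75 + 60 = 135
  stock rod 5: 70 + 55 = 125
  stock rod 6: 45 = 45
No arrangement into 5 stock rods stays within capacity, so 6 is optimal.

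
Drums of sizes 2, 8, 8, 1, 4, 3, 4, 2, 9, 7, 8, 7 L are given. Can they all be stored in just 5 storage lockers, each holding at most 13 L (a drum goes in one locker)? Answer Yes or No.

Total = 63 L; ⌈63/13⌉ = 5.
6 drums each exceed half the capacity and cannot share a locker, forcing at least 6 storage lockers.
At least 6 storage lockers are required, but only 5 are allowed.

No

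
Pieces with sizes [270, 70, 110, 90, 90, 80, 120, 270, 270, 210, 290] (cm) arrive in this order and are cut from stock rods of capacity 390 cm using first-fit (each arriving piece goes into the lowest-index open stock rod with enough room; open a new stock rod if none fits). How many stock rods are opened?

  270 → stock rod 1 (new)  [load 270/390]
  70 → stock rod 1  [load 340/390]
  110 → stock rod 2 (new)  [load 110/390]
  90 → stock rod 2  [load 200/390]
  90 → stock rod 2  [load 290/390]
  80 → stock rod 2  [load 370/390]
  120 → stock rod 3 (new)  [load 120/390]
  270 → stock rod 3  [load 390/390]
  270 → stock rod 4 (new)  [load 270/390]
  210 → stock rod 5 (new)  [load 210/390]
  290 → stock rod 6 (new)  [load 290/390]
6 stock rods opened.

6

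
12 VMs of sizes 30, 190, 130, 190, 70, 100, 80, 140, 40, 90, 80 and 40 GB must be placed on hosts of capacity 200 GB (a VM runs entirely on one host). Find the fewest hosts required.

7

Total = 190 + 190 + 140 + 130 + 100 + 90 + 80 + 80 + 70 + 40 + 40 + 30 = 1180 GB.
Lower bound: ⌈1180/200⌉ = 6 hosts.
A packing using 7 hosts:
  host 1: 190 = 190
  host 2: 190 = 190
  host 3: 140 + 40 = 180
  host 4: 130 + 70 = 200
  host 5: 100 + 90 = 190
  host 6: 80 + 80 + 40 = 200
  host 7: 30 = 30
No arrangement into 6 hosts stays within capacity, so 7 is optimal.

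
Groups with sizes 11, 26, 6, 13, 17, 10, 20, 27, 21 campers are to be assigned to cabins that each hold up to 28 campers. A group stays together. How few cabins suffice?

6

Total = 27 + 26 + 21 + 20 + 17 + 13 + 11 + 10 + 6 = 151 campers.
Lower bound: ⌈151/28⌉ = 6 cabins.
A packing using 6 cabins:
  cabin 1: 27 = 27
  cabin 2: 26 = 26
  cabin 3: 21 + 6 = 27
  cabin 4: 20 = 20
  cabin 5: 17 + 11 = 28
  cabin 6: 13 + 10 = 23
This matches the lower bound, so 6 is optimal.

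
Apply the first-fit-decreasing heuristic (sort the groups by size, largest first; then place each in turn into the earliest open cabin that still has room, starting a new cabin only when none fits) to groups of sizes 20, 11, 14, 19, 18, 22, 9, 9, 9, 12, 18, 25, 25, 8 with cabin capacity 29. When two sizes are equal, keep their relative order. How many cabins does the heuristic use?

Sorted descending: 25, 25, 22, 20, 19, 18, 18, 14, 12, 11, 9, 9, 9, 8.
  25 → cabin 1 (new)  [load 25/29]
  25 → cabin 2 (new)  [load 25/29]
  22 → cabin 3 (new)  [load 22/29]
  20 → cabin 4 (new)  [load 20/29]
  19 → cabin 5 (new)  [load 19/29]
  18 → cabin 6 (new)  [load 18/29]
  18 → cabin 7 (new)  [load 18/29]
  14 → cabin 8 (new)  [load 14/29]
  12 → cabin 8  [load 26/29]
  11 → cabin 6  [load 29/29]
  9 → cabin 4  [load 29/29]
  9 → cabin 5  [load 28/29]
  9 → cabin 7  [load 27/29]
  8 → cabin 9 (new)  [load 8/29]
9 cabins opened.

9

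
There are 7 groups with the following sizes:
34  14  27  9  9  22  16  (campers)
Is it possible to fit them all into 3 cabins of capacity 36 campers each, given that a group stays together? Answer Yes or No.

No

Total = 131 campers; ⌈131/36⌉ = 4.
At least 4 cabins are required, but only 3 are allowed.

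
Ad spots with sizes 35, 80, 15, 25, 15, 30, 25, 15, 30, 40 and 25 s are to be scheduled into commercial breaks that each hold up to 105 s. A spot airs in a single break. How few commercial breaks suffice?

4

Total = 80 + 40 + 35 + 30 + 30 + 25 + 25 + 25 + 15 + 15 + 15 = 335 s.
Lower bound: ⌈335/105⌉ = 4 commercial breaks.
A packing using 4 commercial breaks:
  break 1: 80 + 25 = 105
  break 2: 40 + 35 + 30 = 105
  break 3: 30 + 25 + 25 + 15 = 95
  break 4: 15 + 15 = 30
This matches the lower bound, so 4 is optimal.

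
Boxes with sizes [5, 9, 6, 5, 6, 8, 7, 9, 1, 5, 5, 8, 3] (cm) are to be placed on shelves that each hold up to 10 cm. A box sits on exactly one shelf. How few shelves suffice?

9

Total = 9 + 9 + 8 + 8 + 7 + 6 + 6 + 5 + 5 + 5 + 5 + 3 + 1 = 77 cm.
Lower bound: ⌈77/10⌉ = 8 shelves.
A packing using 9 shelves:
  shelf 1: 9 + 1 = 10
  shelf 2: 9 = 9
  shelf 3: 8 = 8
  shelf 4: 8 = 8
  shelf 5: 7 + 3 = 10
  shelf 6: 6 = 6
  shelf 7: 6 = 6
  shelf 8: 5 + 5 = 10
  shelf 9: 5 + 5 = 10
No arrangement into 8 shelves stays within capacity, so 9 is optimal.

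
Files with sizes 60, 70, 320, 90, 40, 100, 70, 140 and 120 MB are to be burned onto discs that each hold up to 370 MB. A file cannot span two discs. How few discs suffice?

3

Total = 320 + 140 + 120 + 100 + 90 + 70 + 70 + 60 + 40 = 1010 MB.
Lower bound: ⌈1010/370⌉ = 3 discs.
A packing using 3 discs:
  disc 1: 320 + 40 = 360
  disc 2: 140 + 120 + 100 = 360
  disc 3: 90 + 70 + 70 + 60 = 290
This matches the lower bound, so 3 is optimal.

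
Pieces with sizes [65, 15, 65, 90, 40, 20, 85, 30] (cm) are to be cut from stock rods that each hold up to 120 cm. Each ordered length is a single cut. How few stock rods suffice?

Total = 90 + 85 + 65 + 65 + 40 + 30 + 20 + 15 = 410 cm.
Lower bound: ⌈410/120⌉ = 4 stock rods.
A packing using 4 stock rods:
  stock rod 1: 90 + 30 = 120
  stock rod 2: 85 + 20 + 15 = 120
  stock rod 3: 65 + 40 = 105
  stock rod 4: 65 = 65
This matches the lower bound, so 4 is optimal.

4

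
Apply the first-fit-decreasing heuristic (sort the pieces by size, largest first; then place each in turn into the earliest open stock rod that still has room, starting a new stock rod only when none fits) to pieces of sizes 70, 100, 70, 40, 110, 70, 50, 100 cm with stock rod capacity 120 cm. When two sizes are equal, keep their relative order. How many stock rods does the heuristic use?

6

Sorted descending: 110, 100, 100, 70, 70, 70, 50, 40.
  110 → stock rod 1 (new)  [load 110/120]
  100 → stock rod 2 (new)  [load 100/120]
  100 → stock rod 3 (new)  [load 100/120]
  70 → stock rod 4 (new)  [load 70/120]
  70 → stock rod 5 (new)  [load 70/120]
  70 → stock rod 6 (new)  [load 70/120]
  50 → stock rod 4  [load 120/120]
  40 → stock rod 5  [load 110/120]
6 stock rods opened.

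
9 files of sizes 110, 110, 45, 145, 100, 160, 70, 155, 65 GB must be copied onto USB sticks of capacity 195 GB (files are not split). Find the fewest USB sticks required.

6

Total = 160 + 155 + 145 + 110 + 110 + 100 + 70 + 65 + 45 = 960 GB.
Lower bound: ⌈960/195⌉ = 5 USB sticks.
Also, 6 files each exceed 195/2 GB, and no two of those can share a USB stick, so at least 6 USB sticks are needed.
A packing using 6 USB sticks:
  USB stick 1: 160 = 160
  USB stick 2: 155 = 155
  USB stick 3: 145 + 45 = 190
  USB stick 4: 110 + 70 = 180
  USB stick 5: 110 + 65 = 175
  USB stick 6: 100 = 100
This matches the lower bound, so 6 is optimal.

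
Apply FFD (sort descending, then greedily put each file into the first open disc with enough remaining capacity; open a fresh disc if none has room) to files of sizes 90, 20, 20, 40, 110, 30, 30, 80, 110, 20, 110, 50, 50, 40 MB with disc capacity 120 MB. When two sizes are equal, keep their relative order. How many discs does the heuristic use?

Sorted descending: 110, 110, 110, 90, 80, 50, 50, 40, 40, 30, 30, 20, 20, 20.
  110 → disc 1 (new)  [load 110/120]
  110 → disc 2 (new)  [load 110/120]
  110 → disc 3 (new)  [load 110/120]
  90 → disc 4 (new)  [load 90/120]
  80 → disc 5 (new)  [load 80/120]
  50 → disc 6 (new)  [load 50/120]
  50 → disc 6  [load 100/120]
  40 → disc 5  [load 120/120]
  40 → disc 7 (new)  [load 40/120]
  30 → disc 4  [load 120/120]
  30 → disc 7  [load 70/120]
  20 → disc 6  [load 120/120]
  20 → disc 7  [load 90/120]
  20 → disc 7  [load 110/120]
7 discs opened.

7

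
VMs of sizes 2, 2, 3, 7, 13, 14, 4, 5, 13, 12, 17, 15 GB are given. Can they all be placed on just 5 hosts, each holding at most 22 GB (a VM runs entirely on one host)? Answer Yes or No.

Total = 107 GB; ⌈107/22⌉ = 5.
6 VMs each exceed half the capacity and cannot share a host, forcing at least 6 hosts.
At least 6 hosts are required, but only 5 are allowed.

No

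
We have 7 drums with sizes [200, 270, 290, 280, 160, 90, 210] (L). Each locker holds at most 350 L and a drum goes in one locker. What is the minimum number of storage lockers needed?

6

Total = 290 + 280 + 270 + 210 + 200 + 160 + 90 = 1500 L.
Lower bound: ⌈1500/350⌉ = 5 storage lockers.
A packing using 6 storage lockers:
  locker 1: 290 = 290
  locker 2: 280 = 280
  locker 3: 270 = 270
  locker 4: 210 + 90 = 300
  locker 5: 200 = 200
  locker 6: 160 = 160
No arrangement into 5 storage lockers stays within capacity, so 6 is optimal.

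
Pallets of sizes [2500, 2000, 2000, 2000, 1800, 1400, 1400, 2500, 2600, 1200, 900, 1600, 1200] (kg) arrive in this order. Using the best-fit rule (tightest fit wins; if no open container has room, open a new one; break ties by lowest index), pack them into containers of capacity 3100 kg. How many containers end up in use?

9

  2500 → container 1 (new)  [load 2500/3100]
  2000 → container 2 (new)  [load 2000/3100]
  2000 → container 3 (new)  [load 2000/3100]
  2000 → container 4 (new)  [load 2000/3100]
  1800 → container 5 (new)  [load 1800/3100]
  1400 → container 6 (new)  [load 1400/3100]
  1400 → container 6  [load 2800/3100]
  2500 → container 7 (new)  [load 2500/3100]
  2600 → container 8 (new)  [load 2600/3100]
  1200 → container 5  [load 3000/3100]
  900 → container 2  [load 2900/3100]
  1600 → container 9 (new)  [load 1600/3100]
  1200 → container 9  [load 2800/3100]
9 containers opened.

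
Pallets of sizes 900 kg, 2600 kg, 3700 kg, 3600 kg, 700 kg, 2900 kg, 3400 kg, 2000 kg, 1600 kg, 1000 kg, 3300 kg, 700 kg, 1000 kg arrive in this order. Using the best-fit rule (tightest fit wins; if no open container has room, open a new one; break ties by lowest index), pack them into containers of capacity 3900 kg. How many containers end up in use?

  900 → container 1 (new)  [load 900/3900]
  2600 → container 1  [load 3500/3900]
  3700 → container 2 (new)  [load 3700/3900]
  3600 → container 3 (new)  [load 3600/3900]
  700 → container 4 (new)  [load 700/3900]
  2900 → container 4  [load 3600/3900]
  3400 → container 5 (new)  [load 3400/3900]
  2000 → container 6 (new)  [load 2000/3900]
  1600 → container 6  [load 3600/3900]
  1000 → container 7 (new)  [load 1000/3900]
  3300 → container 8 (new)  [load 3300/3900]
  700 → container 7  [load 1700/3900]
  1000 → container 7  [load 2700/3900]
8 containers opened.

8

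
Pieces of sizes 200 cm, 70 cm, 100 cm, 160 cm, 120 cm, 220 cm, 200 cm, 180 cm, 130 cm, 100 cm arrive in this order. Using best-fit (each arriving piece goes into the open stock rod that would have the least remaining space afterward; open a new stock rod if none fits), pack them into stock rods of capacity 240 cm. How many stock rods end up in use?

  200 → stock rod 1 (new)  [load 200/240]
  70 → stock rod 2 (new)  [load 70/240]
  100 → stock rod 2  [load 170/240]
  160 → stock rod 3 (new)  [load 160/240]
  120 → stock rod 4 (new)  [load 120/240]
  220 → stock rod 5 (new)  [load 220/240]
  200 → stock rod 6 (new)  [load 200/240]
  180 → stock rod 7 (new)  [load 180/240]
  130 → stock rod 8 (new)  [load 130/240]
  100 → stock rod 8  [load 230/240]
8 stock rods opened.

8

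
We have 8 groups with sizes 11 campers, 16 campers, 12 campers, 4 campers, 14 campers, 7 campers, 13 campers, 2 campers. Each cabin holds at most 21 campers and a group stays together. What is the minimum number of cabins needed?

Total = 16 + 14 + 13 + 12 + 11 + 7 + 4 + 2 = 79 campers.
Lower bound: ⌈79/21⌉ = 4 cabins.
Also, 5 groups each exceed 21/2 campers, and no two of those can share a cabin, so at least 5 cabins are needed.
A packing using 5 cabins:
  cabin 1: 16 + 4 = 20
  cabin 2: 14 + 7 = 21
  cabin 3: 13 + 2 = 15
  cabin 4: 12 = 12
  cabin 5: 11 = 11
This matches the lower bound, so 5 is optimal.

5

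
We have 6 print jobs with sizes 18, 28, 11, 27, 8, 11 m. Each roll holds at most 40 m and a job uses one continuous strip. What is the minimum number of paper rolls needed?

Total = 28 + 27 + 18 + 11 + 11 + 8 = 103 m.
Lower bound: ⌈103/40⌉ = 3 paper rolls.
A packing using 3 paper rolls:
  roll 1: 28 + 11 = 39
  roll 2: 27 + 11 = 38
  roll 3: 18 + 8 = 26
This matches the lower bound, so 3 is optimal.

3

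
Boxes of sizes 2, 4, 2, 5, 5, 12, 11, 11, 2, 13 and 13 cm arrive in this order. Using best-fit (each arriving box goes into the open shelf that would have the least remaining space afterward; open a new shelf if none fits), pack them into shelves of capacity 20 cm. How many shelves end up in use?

6

  2 → shelf 1 (new)  [load 2/20]
  4 → shelf 1  [load 6/20]
  2 → shelf 1  [load 8/20]
  5 → shelf 1  [load 13/20]
  5 → shelf 1  [load 18/20]
  12 → shelf 2 (new)  [load 12/20]
  11 → shelf 3 (new)  [load 11/20]
  11 → shelf 4 (new)  [load 11/20]
  2 → shelf 1  [load 20/20]
  13 → shelf 5 (new)  [load 13/20]
  13 → shelf 6 (new)  [load 13/20]
6 shelves opened.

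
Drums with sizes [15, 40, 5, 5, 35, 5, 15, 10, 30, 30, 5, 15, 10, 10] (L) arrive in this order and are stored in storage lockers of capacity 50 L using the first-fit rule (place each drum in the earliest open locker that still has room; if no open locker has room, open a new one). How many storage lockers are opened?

5

  15 → locker 1 (new)  [load 15/50]
  40 → locker 2 (new)  [load 40/50]
  5 → locker 1  [load 20/50]
  5 → locker 1  [load 25/50]
  35 → locker 3 (new)  [load 35/50]
  5 → locker 1  [load 30/50]
  15 → locker 1  [load 45/50]
  10 → locker 2  [load 50/50]
  30 → locker 4 (new)  [load 30/50]
  30 → locker 5 (new)  [load 30/50]
  5 → locker 1  [load 50/50]
  15 → locker 3  [load 50/50]
  10 → locker 4  [load 40/50]
  10 → locker 4  [load 50/50]
5 storage lockers opened.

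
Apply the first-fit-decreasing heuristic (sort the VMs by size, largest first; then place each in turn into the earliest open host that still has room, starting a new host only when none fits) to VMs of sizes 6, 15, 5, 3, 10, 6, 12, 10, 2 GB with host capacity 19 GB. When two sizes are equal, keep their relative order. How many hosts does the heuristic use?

4

Sorted descending: 15, 12, 10, 10, 6, 6, 5, 3, 2.
  15 → host 1 (new)  [load 15/19]
  12 → host 2 (new)  [load 12/19]
  10 → host 3 (new)  [load 10/19]
  10 → host 4 (new)  [load 10/19]
  6 → host 2  [load 18/19]
  6 → host 3  [load 16/19]
  5 → host 4  [load 15/19]
  3 → host 1  [load 18/19]
  2 → host 3  [load 18/19]
4 hosts opened.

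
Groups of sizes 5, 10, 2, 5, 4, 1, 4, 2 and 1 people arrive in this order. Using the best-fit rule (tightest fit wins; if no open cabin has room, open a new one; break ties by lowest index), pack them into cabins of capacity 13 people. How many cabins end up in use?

3

  5 → cabin 1 (new)  [load 5/13]
  10 → cabin 2 (new)  [load 10/13]
  2 → cabin 2  [load 12/13]
  5 → cabin 1  [load 10/13]
  4 → cabin 3 (new)  [load 4/13]
  1 → cabin 2  [load 13/13]
  4 → cabin 3  [load 8/13]
  2 → cabin 1  [load 12/13]
  1 → cabin 1  [load 13/13]
3 cabins opened.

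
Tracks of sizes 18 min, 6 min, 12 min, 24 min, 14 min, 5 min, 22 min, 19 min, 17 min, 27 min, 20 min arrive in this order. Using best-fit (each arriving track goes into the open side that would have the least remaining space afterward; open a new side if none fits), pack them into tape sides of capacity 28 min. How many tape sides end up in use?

8

  18 → side 1 (new)  [load 18/28]
  6 → side 1  [load 24/28]
  12 → side 2 (new)  [load 12/28]
  24 → side 3 (new)  [load 24/28]
  14 → side 2  [load 26/28]
  5 → side 4 (new)  [load 5/28]
  22 → side 4  [load 27/28]
  19 → side 5 (new)  [load 19/28]
  17 → side 6 (new)  [load 17/28]
  27 → side 7 (new)  [load 27/28]
  20 → side 8 (new)  [load 20/28]
8 tape sides opened.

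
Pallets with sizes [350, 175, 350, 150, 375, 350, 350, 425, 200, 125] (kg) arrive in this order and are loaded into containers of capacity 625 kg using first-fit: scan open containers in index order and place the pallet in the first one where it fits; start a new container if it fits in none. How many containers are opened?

  350 → container 1 (new)  [load 350/625]
  175 → container 1  [load 525/625]
  350 → container 2 (new)  [load 350/625]
  150 → container 2  [load 500/625]
  375 → container 3 (new)  [load 375/625]
  350 → container 4 (new)  [load 350/625]
  350 → container 5 (new)  [load 350/625]
  425 → container 6 (new)  [load 425/625]
  200 → container 3  [load 575/625]
  125 → container 2  [load 625/625]
6 containers opened.

6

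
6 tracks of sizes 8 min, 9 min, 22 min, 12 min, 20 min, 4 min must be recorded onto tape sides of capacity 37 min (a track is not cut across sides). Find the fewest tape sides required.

3

Total = 22 + 20 + 12 + 9 + 8 + 4 = 75 min.
Lower bound: ⌈75/37⌉ = 3 tape sides.
A packing using 3 tape sides:
  side 1: 22 + 12 = 34
  side 2: 20 + 9 + 8 = 37
  side 3: 4 = 4
This matches the lower bound, so 3 is optimal.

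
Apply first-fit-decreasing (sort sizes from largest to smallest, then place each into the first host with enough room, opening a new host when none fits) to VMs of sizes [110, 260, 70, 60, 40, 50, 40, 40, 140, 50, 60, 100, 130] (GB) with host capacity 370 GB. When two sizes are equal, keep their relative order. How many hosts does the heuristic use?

4

Sorted descending: 260, 140, 130, 110, 100, 70, 60, 60, 50, 50, 40, 40, 40.
  260 → host 1 (new)  [load 260/370]
  140 → host 2 (new)  [load 140/370]
  130 → host 2  [load 270/370]
  110 → host 1  [load 370/370]
  100 → host 2  [load 370/370]
  70 → host 3 (new)  [load 70/370]
  60 → host 3  [load 130/370]
  60 → host 3  [load 190/370]
  50 → host 3  [load 240/370]
  50 → host 3  [load 290/370]
  40 → host 3  [load 330/370]
  40 → host 3  [load 370/370]
  40 → host 4 (new)  [load 40/370]
4 hosts opened.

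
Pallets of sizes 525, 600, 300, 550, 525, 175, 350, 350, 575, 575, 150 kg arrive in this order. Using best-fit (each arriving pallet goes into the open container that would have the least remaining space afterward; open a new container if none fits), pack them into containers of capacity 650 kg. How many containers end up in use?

  525 → container 1 (new)  [load 525/650]
  600 → container 2 (new)  [load 600/650]
  300 → container 3 (new)  [load 300/650]
  550 → container 4 (new)  [load 550/650]
  525 → container 5 (new)  [load 525/650]
  175 → container 3  [load 475/650]
  350 → container 6 (new)  [load 350/650]
  350 → container 7 (new)  [load 350/650]
  575 → container 8 (new)  [load 575/650]
  575 → container 9 (new)  [load 575/650]
  150 → container 3  [load 625/650]
9 containers opened.

9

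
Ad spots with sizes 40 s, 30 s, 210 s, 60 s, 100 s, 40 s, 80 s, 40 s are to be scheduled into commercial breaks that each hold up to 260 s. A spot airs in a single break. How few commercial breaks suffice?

3

Total = 210 + 100 + 80 + 60 + 40 + 40 + 40 + 30 = 600 s.
Lower bound: ⌈600/260⌉ = 3 commercial breaks.
A packing using 3 commercial breaks:
  break 1: 210 + 40 = 250
  break 2: 100 + 80 + 60 = 240
  break 3: 40 + 40 + 30 = 110
This matches the lower bound, so 3 is optimal.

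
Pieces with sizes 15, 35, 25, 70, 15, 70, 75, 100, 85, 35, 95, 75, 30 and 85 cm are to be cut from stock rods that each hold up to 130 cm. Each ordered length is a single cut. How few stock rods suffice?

Total = 100 + 95 + 85 + 85 + 75 + 75 + 70 + 70 + 35 + 35 + 30 + 25 + 15 + 15 = 810 cm.
Lower bound: ⌈810/130⌉ = 7 stock rods.
Also, 8 pieces each exceed 65 cm, and no two of those can share a stock rod, so at least 8 stock rods are needed.
A packing using 8 stock rods:
  stock rod 1: 100 + 30 = 130
  stock rod 2: 95 + 35 = 130
  stock rod 3: 85 + 35 = 120
  stock rod 4: 85 + 25 + 15 = 125
  stock rod 5: 75 + 15 = 90
  stock rod 6: 75 = 75
  stock rod 7: 70 = 70
  stock rod 8: 70 = 70
This matches the lower bound, so 8 is optimal.

8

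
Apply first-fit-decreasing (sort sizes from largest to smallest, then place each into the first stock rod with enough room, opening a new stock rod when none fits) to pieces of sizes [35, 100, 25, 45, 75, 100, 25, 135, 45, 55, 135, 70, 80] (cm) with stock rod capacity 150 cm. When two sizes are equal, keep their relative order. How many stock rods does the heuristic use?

7

Sorted descending: 135, 135, 100, 100, 80, 75, 70, 55, 45, 45, 35, 25, 25.
  135 → stock rod 1 (new)  [load 135/150]
  135 → stock rod 2 (new)  [load 135/150]
  100 → stock rod 3 (new)  [load 100/150]
  100 → stock rod 4 (new)  [load 100/150]
  80 → stock rod 5 (new)  [load 80/150]
  75 → stock rod 6 (new)  [load 75/150]
  70 → stock rod 5  [load 150/150]
  55 → stock rod 6  [load 130/150]
  45 → stock rod 3  [load 145/150]
  45 → stock rod 4  [load 145/150]
  35 → stock rod 7 (new)  [load 35/150]
  25 → stock rod 7  [load 60/150]
  25 → stock rod 7  [load 85/150]
7 stock rods opened.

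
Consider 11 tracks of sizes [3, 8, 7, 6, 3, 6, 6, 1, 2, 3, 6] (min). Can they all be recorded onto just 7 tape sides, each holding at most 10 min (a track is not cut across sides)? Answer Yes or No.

A valid assignment using 6 tape sides:
  side 1: 8 + 2 = 10
  side 2: 7 + 3 = 10
  side 3: 6 + 3 + 1 = 10
  side 4: 6 + 3 = 9
  side 5: 6 = 6
  side 6: 6 = 6
That uses only 6 ≤ 7, so 7 tape sides are enough.

Yes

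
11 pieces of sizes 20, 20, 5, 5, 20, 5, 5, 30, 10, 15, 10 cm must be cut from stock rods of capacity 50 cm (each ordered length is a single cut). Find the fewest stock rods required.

Total = 30 + 20 + 20 + 20 + 15 + 10 + 10 + 5 + 5 + 5 + 5 = 145 cm.
Lower bound: ⌈145/50⌉ = 3 stock rods.
A packing using 3 stock rods:
  stock rod 1: 30 + 20 = 50
  stock rod 2: 20 + 20 + 10 = 50
  stock rod 3: 15 + 10 + 5 + 5 + 5 + 5 = 45
This matches the lower bound, so 3 is optimal.

3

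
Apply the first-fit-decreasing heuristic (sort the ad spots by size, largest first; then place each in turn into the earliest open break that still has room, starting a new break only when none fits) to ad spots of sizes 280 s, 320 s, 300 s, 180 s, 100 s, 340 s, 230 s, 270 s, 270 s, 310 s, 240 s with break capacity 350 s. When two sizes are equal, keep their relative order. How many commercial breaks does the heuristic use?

Sorted descending: 340, 320, 310, 300, 280, 270, 270, 240, 230, 180, 100.
  340 → break 1 (new)  [load 340/350]
  320 → break 2 (new)  [load 320/350]
  310 → break 3 (new)  [load 310/350]
  300 → break 4 (new)  [load 300/350]
  280 → break 5 (new)  [load 280/350]
  270 → break 6 (new)  [load 270/350]
  270 → break 7 (new)  [load 270/350]
  240 → break 8 (new)  [load 240/350]
  230 → break 9 (new)  [load 230/350]
  180 → break 10 (new)  [load 180/350]
  100 → break 8  [load 340/350]
10 commercial breaks opened.

10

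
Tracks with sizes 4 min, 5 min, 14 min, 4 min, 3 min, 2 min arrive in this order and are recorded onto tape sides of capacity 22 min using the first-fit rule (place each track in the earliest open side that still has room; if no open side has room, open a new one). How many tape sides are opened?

  4 → side 1 (new)  [load 4/22]
  5 → side 1  [load 9/22]
  14 → side 2 (new)  [load 14/22]
  4 → side 1  [load 13/22]
  3 → side 1  [load 16/22]
  2 → side 1  [load 18/22]
2 tape sides opened.

2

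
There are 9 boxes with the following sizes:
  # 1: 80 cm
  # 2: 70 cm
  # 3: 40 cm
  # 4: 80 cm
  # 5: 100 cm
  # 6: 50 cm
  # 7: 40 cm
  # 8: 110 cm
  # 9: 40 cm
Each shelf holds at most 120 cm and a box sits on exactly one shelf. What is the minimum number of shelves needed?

Total = 110 + 100 + 80 + 80 + 70 + 50 + 40 + 40 + 40 = 610 cm.
Lower bound: ⌈610/120⌉ = 6 shelves.
A packing using 6 shelves:
  shelf 1: 110 = 110
  shelf 2: 100 = 100
  shelf 3: 80 + 40 = 120
  shelf 4: 80 + 40 = 120
  shelf 5: 70 + 50 = 120
  shelf 6: 40 = 40
This matches the lower bound, so 6 is optimal.

6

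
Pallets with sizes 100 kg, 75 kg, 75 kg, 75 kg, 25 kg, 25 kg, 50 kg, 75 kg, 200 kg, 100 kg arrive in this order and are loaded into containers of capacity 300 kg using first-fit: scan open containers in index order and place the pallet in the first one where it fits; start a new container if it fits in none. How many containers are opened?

3

  100 → container 1 (new)  [load 100/300]
  75 → container 1  [load 175/300]
  75 → container 1  [load 250/300]
  75 → container 2 (new)  [load 75/300]
  25 → container 1  [load 275/300]
  25 → container 1  [load 300/300]
  50 → container 2  [load 125/300]
  75 → container 2  [load 200/300]
  200 → container 3 (new)  [load 200/300]
  100 → container 2  [load 300/300]
3 containers opened.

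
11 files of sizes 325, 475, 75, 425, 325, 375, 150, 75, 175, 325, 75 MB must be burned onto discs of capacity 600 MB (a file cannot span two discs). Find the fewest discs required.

Total = 475 + 425 + 375 + 325 + 325 + 325 + 175 + 150 + 75 + 75 + 75 = 2800 MB.
Lower bound: ⌈2800/600⌉ = 5 discs.
Also, 6 files each exceed 300 MB, and no two of those can share a disc, so at least 6 discs are needed.
A packing using 6 discs:
  disc 1: 475 + 75 = 550
  disc 2: 425 + 175 = 600
  disc 3: 375 + 150 + 75 = 600
  disc 4: 325 + 75 = 400
  disc 5: 325 = 325
  disc 6: 325 = 325
This matches the lower bound, so 6 is optimal.

6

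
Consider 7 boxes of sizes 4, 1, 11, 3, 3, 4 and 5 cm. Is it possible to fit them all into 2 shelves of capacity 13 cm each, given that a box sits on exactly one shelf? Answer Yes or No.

Total = 31 cm; ⌈31/13⌉ = 3.
At least 3 shelves are required, but only 2 are allowed.

No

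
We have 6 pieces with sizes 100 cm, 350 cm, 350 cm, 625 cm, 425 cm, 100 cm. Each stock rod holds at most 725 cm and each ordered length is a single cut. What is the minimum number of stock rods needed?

3

Total = 625 + 425 + 350 + 350 + 100 + 100 = 1950 cm.
Lower bound: ⌈1950/725⌉ = 3 stock rods.
A packing using 3 stock rods:
  stock rod 1: 625 + 100 = 725
  stock rod 2: 425 + 100 = 525
  stock rod 3: 350 + 350 = 700
This matches the lower bound, so 3 is optimal.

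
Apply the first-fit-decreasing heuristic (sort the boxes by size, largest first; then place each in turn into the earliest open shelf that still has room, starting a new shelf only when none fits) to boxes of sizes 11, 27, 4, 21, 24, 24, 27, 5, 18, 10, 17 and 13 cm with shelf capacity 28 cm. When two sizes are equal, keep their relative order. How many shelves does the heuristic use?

Sorted descending: 27, 27, 24, 24, 21, 18, 17, 13, 11, 10, 5, 4.
  27 → shelf 1 (new)  [load 27/28]
  27 → shelf 2 (new)  [load 27/28]
  24 → shelf 3 (new)  [load 24/28]
  24 → shelf 4 (new)  [load 24/28]
  21 → shelf 5 (new)  [load 21/28]
  18 → shelf 6 (new)  [load 18/28]
  17 → shelf 7 (new)  [load 17/28]
  13 → shelf 8 (new)  [load 13/28]
  11 → shelf 7  [load 28/28]
  10 → shelf 6  [load 28/28]
  5 → shelf 5  [load 26/28]
  4 → shelf 3  [load 28/28]
8 shelves opened.

8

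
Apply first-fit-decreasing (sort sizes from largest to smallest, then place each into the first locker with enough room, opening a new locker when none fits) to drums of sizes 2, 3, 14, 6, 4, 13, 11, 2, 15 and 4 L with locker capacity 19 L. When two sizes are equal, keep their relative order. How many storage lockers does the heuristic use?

Sorted descending: 15, 14, 13, 11, 6, 4, 4, 3, 2, 2.
  15 → locker 1 (new)  [load 15/19]
  14 → locker 2 (new)  [load 14/19]
  13 → locker 3 (new)  [load 13/19]
  11 → locker 4 (new)  [load 11/19]
  6 → locker 3  [load 19/19]
  4 → locker 1  [load 19/19]
  4 → locker 2  [load 18/19]
  3 → locker 4  [load 14/19]
  2 → locker 4  [load 16/19]
  2 → locker 4  [load 18/19]
4 storage lockers opened.

4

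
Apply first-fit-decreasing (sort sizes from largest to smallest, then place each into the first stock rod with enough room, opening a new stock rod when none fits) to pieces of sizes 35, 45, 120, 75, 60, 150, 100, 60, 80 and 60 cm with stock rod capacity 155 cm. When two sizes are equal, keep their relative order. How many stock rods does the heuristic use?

6

Sorted descending: 150, 120, 100, 80, 75, 60, 60, 60, 45, 35.
  150 → stock rod 1 (new)  [load 150/155]
  120 → stock rod 2 (new)  [load 120/155]
  100 → stock rod 3 (new)  [load 100/155]
  80 → stock rod 4 (new)  [load 80/155]
  75 → stock rod 4  [load 155/155]
  60 → stock rod 5 (new)  [load 60/155]
  60 → stock rod 5  [load 120/155]
  60 → stock rod 6 (new)  [load 60/155]
  45 → stock rod 3  [load 145/155]
  35 → stock rod 2  [load 155/155]
6 stock rods opened.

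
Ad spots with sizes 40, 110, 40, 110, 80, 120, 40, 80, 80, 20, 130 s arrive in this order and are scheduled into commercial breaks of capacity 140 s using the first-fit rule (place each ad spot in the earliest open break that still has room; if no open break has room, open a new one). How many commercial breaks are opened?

  40 → break 1 (new)  [load 40/140]
  110 → break 2 (new)  [load 110/140]
  40 → break 1  [load 80/140]
  110 → break 3 (new)  [load 110/140]
  80 → break 4 (new)  [load 80/140]
  120 → break 5 (new)  [load 120/140]
  40 → break 1  [load 120/140]
  80 → break 6 (new)  [load 80/140]
  80 → break 7 (new)  [load 80/140]
  20 → break 1  [load 140/140]
  130 → break 8 (new)  [load 130/140]
8 commercial breaks opened.

8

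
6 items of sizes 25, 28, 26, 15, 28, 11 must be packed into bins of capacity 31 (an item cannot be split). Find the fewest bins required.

5

Total = 28 + 28 + 26 + 25 + 15 + 11 = 133.
Lower bound: ⌈133/31⌉ = 5 bins.
A packing using 5 bins:
  bin 1: 28 = 28
  bin 2: 28 = 28
  bin 3: 26 = 26
  bin 4: 25 = 25
  bin 5: 15 + 11 = 26
This matches the lower bound, so 5 is optimal.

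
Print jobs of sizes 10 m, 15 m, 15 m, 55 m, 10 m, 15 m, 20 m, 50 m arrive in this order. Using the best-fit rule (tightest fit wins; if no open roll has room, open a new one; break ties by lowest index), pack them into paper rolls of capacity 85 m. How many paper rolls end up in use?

  10 → roll 1 (new)  [load 10/85]
  15 → roll 1  [load 25/85]
  15 → roll 1  [load 40/85]
  55 → roll 2 (new)  [load 55/85]
  10 → roll 2  [load 65/85]
  15 → roll 2  [load 80/85]
  20 → roll 1  [load 60/85]
  50 → roll 3 (new)  [load 50/85]
3 paper rolls opened.

3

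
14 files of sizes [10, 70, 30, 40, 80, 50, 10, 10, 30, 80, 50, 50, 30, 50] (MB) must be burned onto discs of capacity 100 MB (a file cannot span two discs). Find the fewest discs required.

Total = 80 + 80 + 70 + 50 + 50 + 50 + 50 + 40 + 30 + 30 + 30 + 10 + 10 + 10 = 590 MB.
Lower bound: ⌈590/100⌉ = 6 discs.
A packing using 6 discs:
  disc 1: 80 + 10 + 10 = 100
  disc 2: 80 + 10 = 90
  disc 3: 70 + 30 = 100
  disc 4: 50 + 50 = 100
  disc 5: 50 + 50 = 100
  disc 6: 40 + 30 + 30 = 100
This matches the lower bound, so 6 is optimal.

6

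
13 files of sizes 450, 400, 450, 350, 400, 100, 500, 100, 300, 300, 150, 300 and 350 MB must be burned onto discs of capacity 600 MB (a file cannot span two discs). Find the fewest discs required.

Total = 500 + 450 + 450 + 400 + 400 + 350 + 350 + 300 + 300 + 300 + 150 + 100 + 100 = 4150 MB.
Lower bound: ⌈4150/600⌉ = 7 discs.
A packing using 9 discs:
  disc 1: 500 + 100 = 600
  disc 2: 450 + 150 = 600
  disc 3: 450 + 100 = 550
  disc 4: 400 = 400
  disc 5: 400 = 400
  disc 6: 350 = 350
  disc 7: 350 = 350
  disc 8: 300 + 300 = 600
  disc 9: 300 = 300
No arrangement into 8 discs stays within capacity, so 9 is optimal.

9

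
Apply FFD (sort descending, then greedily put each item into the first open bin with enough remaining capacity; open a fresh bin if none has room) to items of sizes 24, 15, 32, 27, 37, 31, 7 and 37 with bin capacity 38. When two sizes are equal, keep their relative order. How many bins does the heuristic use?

7

Sorted descending: 37, 37, 32, 31, 27, 24, 15, 7.
  37 → bin 1 (new)  [load 37/38]
  37 → bin 2 (new)  [load 37/38]
  32 → bin 3 (new)  [load 32/38]
  31 → bin 4 (new)  [load 31/38]
  27 → bin 5 (new)  [load 27/38]
  24 → bin 6 (new)  [load 24/38]
  15 → bin 7 (new)  [load 15/38]
  7 → bin 4  [load 38/38]
7 bins opened.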